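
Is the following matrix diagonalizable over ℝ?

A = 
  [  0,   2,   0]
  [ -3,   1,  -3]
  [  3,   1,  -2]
No

Characteristic polynomial: det(λI - A) = λ³ + λ² + 7λ + 30
By the rational root theorem any rational root is an integer dividing 30; none of those is a root, so p(λ) has no rational roots and hence (being an irreducible cubic) no repeated roots.
Discriminant of the cubic: Δ = -21963
Δ < 0 ⇒ one real eigenvalue and a complex-conjugate pair: λ ≈ 0.822 + 3.267i, 0.822 - 3.267i, -2.644
Has complex eigenvalues (not diagonalizable over ℝ).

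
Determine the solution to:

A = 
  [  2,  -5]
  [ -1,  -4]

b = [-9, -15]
x = [3, 3]

Row reduce the augmented matrix [A|b]:
R2 → R2 + (1/2)·R1
REF = 
  [    2,    -5,    -9]
  [    0, -13/2, -39/2]

Back-substitution:
x₂ = (-39/2) / (-13/2) = 3
x₁ = (-9 - (-5)(3)) / 2 = 3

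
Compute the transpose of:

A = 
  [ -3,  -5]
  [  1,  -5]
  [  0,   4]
Aᵀ = 
  [ -3,   1,   0]
  [ -5,  -5,   4]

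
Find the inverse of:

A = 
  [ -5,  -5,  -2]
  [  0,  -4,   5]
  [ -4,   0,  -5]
det(A) = (-5)·((-4)(-5) - (5)(0)) - (-5)·((0)(-5) - (5)(-4)) + (-2)·((0)(0) - (-4)(-4))
  = (-5)(20) - (-5)(20) + (-2)(-16)
  = 32
det(A) = 32 ≠ 0, so A is invertible.

Cofactors Cᵢⱼ = (-1)ⁱ⁺ʲ·Mᵢⱼ:
C = 
  [ 20, -20, -16]
  [-25,  17,  20]
  [-33,  25,  20]

adj(A) = Cᵀ:
adj(A) = 
  [ 20, -25, -33]
  [-20,  17,  25]
  [-16,  20,  20]

A⁻¹ = (1/32) · adj(A):
A⁻¹ = 
  [   5/8, -25/32, -33/32]
  [  -5/8,  17/32,  25/32]
  [  -1/2,    5/8,    5/8]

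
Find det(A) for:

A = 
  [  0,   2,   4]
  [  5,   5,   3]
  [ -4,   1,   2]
Cofactor expansion along row 1:
det(A) = (0)·((5)(2) - (3)(1)) - (2)·((5)(2) - (3)(-4)) + (4)·((5)(1) - (5)(-4))
  = (0)(7) - (2)(22) + (4)(25)
  = 56

det(A) = 56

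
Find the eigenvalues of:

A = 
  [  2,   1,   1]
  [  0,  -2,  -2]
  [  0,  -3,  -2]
λ = 2, -2 + √6, -2 - √6  (≈ 2, 0.4495, -4.449)

Characteristic polynomial: det(λI - A) = λ³ + 2λ² - 10λ + 4
Testing integer divisors of the constant term: p(2) = 0, so (λ - 2) is a factor:
p(λ) = (λ - 2)(λ² + 4λ - 2)
λ² + 4λ - 2 = 0  ⇒  λ = (-4 ± √((4)² - 4·(-2)))/2 = (-4 ± √(24))/2
  = -2 + √6,  -2 - √6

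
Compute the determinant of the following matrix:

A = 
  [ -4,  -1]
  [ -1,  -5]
For a 2×2 matrix, det = ad - bc = (-4)(-5) - (-1)(-1) = 19

det(A) = 19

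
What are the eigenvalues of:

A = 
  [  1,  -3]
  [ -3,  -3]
tr(A) = -2, det(A) = -12
Characteristic polynomial: λ² - tr(A)λ + det(A) = λ² + 2λ - 12
λ² + 2λ - 12 = 0  ⇒  λ = (-2 ± √((2)² - 4·(-12)))/2 = (-2 ± √(52))/2
  = -1 + √13,  -1 - √13

λ = -1 + √13, -1 - √13  (≈ 2.606, -4.606)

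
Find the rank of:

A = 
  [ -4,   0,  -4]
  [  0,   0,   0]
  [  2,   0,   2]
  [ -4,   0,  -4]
rank(A) = 1

Row reduce:
R3 → R3 + (1/2)·R1
R4 → R4 - (1)·R1
REF = 
  [ -4,   0,  -4]
  [  0,   0,   0]
  [  0,   0,   0]
  [  0,   0,   0]
Pivot columns: 1 → 1 pivot.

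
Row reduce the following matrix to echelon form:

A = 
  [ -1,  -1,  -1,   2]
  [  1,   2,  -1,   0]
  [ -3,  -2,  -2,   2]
Row operations:
R2 → R2 + (1)·R1
R3 → R3 - (3)·R1
R3 → R3 - (1)·R2

Resulting echelon form:
REF = 
  [ -1,  -1,  -1,   2]
  [  0,   1,  -2,   2]
  [  0,   0,   3,  -6]

Rank = 3 (number of non-zero pivot rows).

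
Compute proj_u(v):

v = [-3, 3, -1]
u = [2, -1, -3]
proj_u(v) = [-6/7, 3/7, 9/7]

v·u = (-3)(2) + (3)(-1) + (-1)(-3) = -6
u·u = (2)² + (-1)² + (-3)² = 14
proj_u(v) = (v·u / u·u) × u = (-6/14) × u = (-3/7) × u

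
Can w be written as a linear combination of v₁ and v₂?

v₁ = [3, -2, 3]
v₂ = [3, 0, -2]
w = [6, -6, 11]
Yes

Form the augmented matrix and row-reduce:
[v₁|v₂|w] = 
  [  3,   3,   6]
  [ -2,   0,  -6]
  [  3,  -2,  11]
R2 → R2 + (2/3)·R1
R3 → R3 - (1)·R1
R3 → R3 + (5/2)·R2
REF = 
  [  3,   3,   6]
  [  0,   2,  -2]
  [  0,   0,   0]

No row of the form [0 0 | nonzero], so the system is consistent. Back-substitution gives c₁ = 3, c₂ = -1: w = (3)·v₁ + (-1)·v₂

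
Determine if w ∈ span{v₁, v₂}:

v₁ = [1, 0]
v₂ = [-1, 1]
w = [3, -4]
Yes

Form the augmented matrix and row-reduce:
[v₁|v₂|w] = 
  [  1,  -1,   3]
  [  0,   1,  -4]
(already in echelon form — no row operations needed)

No row of the form [0 0 | nonzero], so the system is consistent. Back-substitution gives c₁ = -1, c₂ = -4: w = (-1)·v₁ + (-4)·v₂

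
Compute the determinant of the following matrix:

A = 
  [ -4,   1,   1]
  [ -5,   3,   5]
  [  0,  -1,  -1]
Cofactor expansion along row 1:
det(A) = (-4)·((3)(-1) - (5)(-1)) - (1)·((-5)(-1) - (5)(0)) + (1)·((-5)(-1) - (3)(0))
  = (-4)(2) - (1)(5) + (1)(5)
  = -8

det(A) = -8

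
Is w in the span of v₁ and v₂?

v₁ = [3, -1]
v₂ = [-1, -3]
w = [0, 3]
Yes

Form the augmented matrix and row-reduce:
[v₁|v₂|w] = 
  [  3,  -1,   0]
  [ -1,  -3,   3]
R2 → R2 + (1/3)·R1
REF = 
  [    3,    -1,     0]
  [    0, -10/3,     3]

No row of the form [0 0 | nonzero], so the system is consistent. Back-substitution gives c₁ = -3/10, c₂ = -9/10: w = (-3/10)·v₁ + (-9/10)·v₂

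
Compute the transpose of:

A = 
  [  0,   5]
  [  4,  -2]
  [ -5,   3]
Aᵀ = 
  [  0,   4,  -5]
  [  5,  -2,   3]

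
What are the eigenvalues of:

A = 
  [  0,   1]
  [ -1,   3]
λ = (3 + √5)/2, (3 - √5)/2  (≈ 2.618, 0.382)

tr(A) = 3, det(A) = 1
Characteristic polynomial: λ² - tr(A)λ + det(A) = λ² - 3λ + 1
λ² - 3λ + 1 = 0  ⇒  λ = (3 ± √((-3)² - 4·(1)))/2 = (3 ± √(5))/2
  = (3 + √5)/2,  (3 - √5)/2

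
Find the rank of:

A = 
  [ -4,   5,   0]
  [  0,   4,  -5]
rank(A) = 2

Row reduce:
(no row operations needed)
REF = 
  [ -4,   5,   0]
  [  0,   4,  -5]
Pivot columns: 1, 2 → 2 pivots.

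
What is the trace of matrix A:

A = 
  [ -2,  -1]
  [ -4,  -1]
-3

tr(A) = -2 + -1 = -3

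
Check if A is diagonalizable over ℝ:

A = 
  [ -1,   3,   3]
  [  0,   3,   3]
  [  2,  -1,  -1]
Yes

Characteristic polynomial: det(λI - A) = λ³ - λ² - 8λ
The constant term is 0, so λ = 0 is a root: p(λ) = λ(λ² - λ - 8)
λ² - λ - 8 = 0  ⇒  λ = (1 ± √((-1)² - 4·(-8)))/2 = (1 ± √(33))/2
  = (1 + √33)/2,  (1 - √33)/2
Eigenvalues: 0, (1 + √33)/2, (1 - √33)/2  (≈ 0, 3.372, -2.372)
The two irrational eigenvalues are distinct (simple), so each has alg. mult. = geom. mult. = 1.
λ=0: alg. mult. = 1, geom. mult. = 3 - rank(A - (0)I) = 3 - 2 = 1
Sum of geometric multiplicities equals n, so A has n independent eigenvectors.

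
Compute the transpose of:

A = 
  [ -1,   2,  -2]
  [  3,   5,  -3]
Aᵀ = 
  [ -1,   3]
  [  2,   5]
  [ -2,  -3]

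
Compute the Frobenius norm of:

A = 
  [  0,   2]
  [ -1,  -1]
||A||_F = 2.449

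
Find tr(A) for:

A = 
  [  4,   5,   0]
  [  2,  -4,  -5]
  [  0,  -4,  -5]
-5

tr(A) = 4 + -4 + -5 = -5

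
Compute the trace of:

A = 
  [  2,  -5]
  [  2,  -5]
-3

tr(A) = 2 + -5 = -3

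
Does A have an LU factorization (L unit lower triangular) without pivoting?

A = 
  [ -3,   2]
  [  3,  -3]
Yes.
A[1,1] = -3 ≠ 0, so Gaussian elimination proceeds without a row swap: multiplier ℓ₂₁ = (3)/(-3) = -1, and U[2,2] = -3 - (-1)(2) = -1.
L = 
  [  1,   0]
  [ -1,   1]
U = 
  [ -3,   2]
  [  0,  -1]
Check row 2 of LU: [(-1)(-3), (-1)(2) + (-1)] = [3, -3] = row 2 of A ✓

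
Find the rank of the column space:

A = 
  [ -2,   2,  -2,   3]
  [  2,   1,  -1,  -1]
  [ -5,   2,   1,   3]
Row reduce:
R2 → R2 + (1)·R1
R3 → R3 - (5/2)·R1
R3 → R3 + (1)·R2
REF = 
  [  -2,    2,   -2,    3]
  [   0,    3,   -3,    2]
  [   0,    0,    3, -5/2]
Pivot columns: 1, 2, 3 → 3 pivots.
dim(Col(A)) = number of pivot columns = 3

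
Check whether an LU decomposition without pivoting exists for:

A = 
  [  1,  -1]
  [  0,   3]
Yes.
A[1,1] = 1 ≠ 0, so Gaussian elimination proceeds without a row swap: multiplier ℓ₂₁ = (0)/(1) = 0, and U[2,2] = 3 - (0)(-1) = 3.
L = 
  [  1,   0]
  [  0,   1]
U = 
  [  1,  -1]
  [  0,   3]
Check row 2 of LU: [(0)(1), (0)(-1) + 3] = [0, 3] = row 2 of A ✓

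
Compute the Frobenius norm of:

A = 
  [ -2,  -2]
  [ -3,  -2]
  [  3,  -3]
||A||_F = 6.245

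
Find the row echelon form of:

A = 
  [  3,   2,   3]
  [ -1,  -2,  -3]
Row operations:
R2 → R2 + (1/3)·R1

Resulting echelon form:
REF = 
  [   3,    2,    3]
  [   0, -4/3,   -2]

Rank = 2 (number of non-zero pivot rows).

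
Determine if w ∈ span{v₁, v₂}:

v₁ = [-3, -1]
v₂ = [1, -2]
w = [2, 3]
Yes

Form the augmented matrix and row-reduce:
[v₁|v₂|w] = 
  [ -3,   1,   2]
  [ -1,  -2,   3]
R2 → R2 - (1/3)·R1
REF = 
  [  -3,    1,    2]
  [   0, -7/3,  7/3]

No row of the form [0 0 | nonzero], so the system is consistent. Back-substitution gives c₁ = -1, c₂ = -1: w = (-1)·v₁ + (-1)·v₂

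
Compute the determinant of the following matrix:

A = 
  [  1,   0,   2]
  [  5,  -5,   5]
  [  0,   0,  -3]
15

Cofactor expansion along row 1:
det(A) = (1)·((-5)(-3) - (5)(0)) - (0)·((5)(-3) - (5)(0)) + (2)·((5)(0) - (-5)(0))
  = (1)(15) - (0)(-15) + (2)(0)
  = 15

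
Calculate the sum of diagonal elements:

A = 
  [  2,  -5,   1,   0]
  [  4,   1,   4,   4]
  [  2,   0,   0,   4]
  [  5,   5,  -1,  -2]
1

tr(A) = 2 + 1 + 0 + -2 = 1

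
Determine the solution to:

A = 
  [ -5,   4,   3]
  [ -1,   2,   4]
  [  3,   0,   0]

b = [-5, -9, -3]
x = [-1, -1, -2]

Row reduce the augmented matrix [A|b]:
R2 → R2 - (1/5)·R1
R3 → R3 + (3/5)·R1
R3 → R3 - (2)·R2
REF = 
  [  -5,    4,    3,   -5]
  [   0,  6/5, 17/5,   -8]
  [   0,    0,   -5,   10]

Back-substitution:
x₃ = 10 / (-5) = -2
x₂ = (-8 - (17/5)(-2)) / (6/5) = -1
x₁ = (-5 - (4)(-1) - (3)(-2)) / (-5) = -1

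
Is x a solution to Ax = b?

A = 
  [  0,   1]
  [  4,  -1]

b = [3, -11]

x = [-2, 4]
No

Ax = [4, -12] ≠ b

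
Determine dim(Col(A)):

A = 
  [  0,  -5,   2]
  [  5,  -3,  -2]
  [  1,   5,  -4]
Row reduce:
Swap R1 ↔ R2
R3 → R3 - (1/5)·R1
R3 → R3 + (28/25)·R2
REF = 
  [     5,     -3,     -2]
  [     0,     -5,      2]
  [     0,      0, -34/25]
Pivot columns: 1, 2, 3 → 3 pivots.
dim(Col(A)) = number of pivot columns = 3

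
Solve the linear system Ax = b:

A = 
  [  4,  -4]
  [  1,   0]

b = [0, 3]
x = [3, 3]

Row reduce the augmented matrix [A|b]:
R2 → R2 - (1/4)·R1
REF = 
  [  4,  -4,   0]
  [  0,   1,   3]

Back-substitution:
x₂ = 3 / 1 = 3
x₁ = (0 - (-4)(3)) / 4 = 3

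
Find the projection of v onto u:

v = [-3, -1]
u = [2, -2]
proj_u(v) = [-1, 1]

v·u = (-3)(2) + (-1)(-2) = -4
u·u = (2)² + (-2)² = 8
proj_u(v) = (v·u / u·u) × u = (-4/8) × u = (-1/2) × u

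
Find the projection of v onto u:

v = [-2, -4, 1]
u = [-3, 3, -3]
proj_u(v) = [1, -1, 1]

v·u = (-2)(-3) + (-4)(3) + (1)(-3) = -9
u·u = (-3)² + (3)² + (-3)² = 27
proj_u(v) = (v·u / u·u) × u = (-9/27) × u = (-1/3) × u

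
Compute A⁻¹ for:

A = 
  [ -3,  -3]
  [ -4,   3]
det(A) = (-3)(3) - (-3)(-4) = -21
For a 2×2 matrix, A⁻¹ = (1/det(A)) · [[d, -b], [-c, a]]
    = (-1/21) · [[3, 3], [4, -3]]

A⁻¹ = 
  [ -1/7,  -1/7]
  [-4/21,   1/7]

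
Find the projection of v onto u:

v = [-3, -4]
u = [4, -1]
proj_u(v) = [-32/17, 8/17]

v·u = (-3)(4) + (-4)(-1) = -8
u·u = (4)² + (-1)² = 17
proj_u(v) = (v·u / u·u) × u = (-8/17) × u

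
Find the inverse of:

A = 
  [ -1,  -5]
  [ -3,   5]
det(A) = (-1)(5) - (-5)(-3) = -20
For a 2×2 matrix, A⁻¹ = (1/det(A)) · [[d, -b], [-c, a]]
    = (-1/20) · [[5, 5], [3, -1]]

A⁻¹ = 
  [ -1/4,  -1/4]
  [-3/20,  1/20]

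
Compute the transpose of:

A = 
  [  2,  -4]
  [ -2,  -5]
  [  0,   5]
Aᵀ = 
  [  2,  -2,   0]
  [ -4,  -5,   5]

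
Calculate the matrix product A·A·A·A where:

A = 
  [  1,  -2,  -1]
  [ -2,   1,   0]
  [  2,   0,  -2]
A^4 = 
  [ 23, -36,  -3]
  [-36,  33,  10]
  [  6, -20,  -6]

A² = A·A:
A²[1,1] = (1)(1) + (-2)(-2) + (-1)(2) = 3
A²[1,2] = (1)(-2) + (-2)(1) + (-1)(0) = -4
A²[1,3] = (1)(-1) + (-2)(0) + (-1)(-2) = 1
A²[2,1] = (-2)(1) + (1)(-2) + (0)(2) = -4
A²[2,2] = (-2)(-2) + (1)(1) + (0)(0) = 5
A²[2,3] = (-2)(-1) + (1)(0) + (0)(-2) = 2
A²[3,1] = (2)(1) + (0)(-2) + (-2)(2) = -2
A²[3,2] = (2)(-2) + (0)(1) + (-2)(0) = -4
A²[3,3] = (2)(-1) + (0)(0) + (-2)(-2) = 2
A² = 
  [  3,  -4,   1]
  [ -4,   5,   2]
  [ -2,  -4,   2]

A^3 = A^2·A:
A^3[1,1] = (3)(1) + (-4)(-2) + (1)(2) = 13
A^3[1,2] = (3)(-2) + (-4)(1) + (1)(0) = -10
A^3[1,3] = (3)(-1) + (-4)(0) + (1)(-2) = -5
A^3[2,1] = (-4)(1) + (5)(-2) + (2)(2) = -10
A^3[2,2] = (-4)(-2) + (5)(1) + (2)(0) = 13
A^3[2,3] = (-4)(-1) + (5)(0) + (2)(-2) = 0
A^3[3,1] = (-2)(1) + (-4)(-2) + (2)(2) = 10
A^3[3,2] = (-2)(-2) + (-4)(1) + (2)(0) = 0
A^3[3,3] = (-2)(-1) + (-4)(0) + (2)(-2) = -2
A^3 = 
  [ 13, -10,  -5]
  [-10,  13,   0]
  [ 10,   0,  -2]

A^4 = A^3·A:
A^4[1,1] = (13)(1) + (-10)(-2) + (-5)(2) = 23
A^4[1,2] = (13)(-2) + (-10)(1) + (-5)(0) = -36
A^4[1,3] = (13)(-1) + (-10)(0) + (-5)(-2) = -3
A^4[2,1] = (-10)(1) + (13)(-2) + (0)(2) = -36
A^4[2,2] = (-10)(-2) + (13)(1) + (0)(0) = 33
A^4[2,3] = (-10)(-1) + (13)(0) + (0)(-2) = 10
A^4[3,1] = (10)(1) + (0)(-2) + (-2)(2) = 6
A^4[3,2] = (10)(-2) + (0)(1) + (-2)(0) = -20
A^4[3,3] = (10)(-1) + (0)(0) + (-2)(-2) = -6
A^4 = 
  [ 23, -36,  -3]
  [-36,  33,  10]
  [  6, -20,  -6]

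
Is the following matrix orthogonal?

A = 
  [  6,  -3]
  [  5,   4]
No

AᵀA = 
  [ 61,   2]
  [  2,  25]
≠ I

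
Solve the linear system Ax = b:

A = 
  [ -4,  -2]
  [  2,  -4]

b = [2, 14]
Row reduce the augmented matrix [A|b]:
R2 → R2 + (1/2)·R1
REF = 
  [ -4,  -2,   2]
  [  0,  -5,  15]

Back-substitution:
x₂ = 15 / (-5) = -3
x₁ = (2 - (-2)(-3)) / (-4) = 1

x = [1, -3]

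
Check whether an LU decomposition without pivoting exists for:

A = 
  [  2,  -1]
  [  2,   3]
Yes.
A[1,1] = 2 ≠ 0, so Gaussian elimination proceeds without a row swap: multiplier ℓ₂₁ = (2)/(2) = 1, and U[2,2] = 3 - (1)(-1) = 4.
L = 
  [  1,   0]
  [  1,   1]
U = 
  [  2,  -1]
  [  0,   4]
Check row 2 of LU: [(1)(2), (1)(-1) + 4] = [2, 3] = row 2 of A ✓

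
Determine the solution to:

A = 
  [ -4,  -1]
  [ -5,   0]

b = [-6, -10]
Row reduce the augmented matrix [A|b]:
R2 → R2 - (5/4)·R1
REF = 
  [  -4,   -1,   -6]
  [   0,  5/4, -5/2]

Back-substitution:
x₂ = (-5/2) / (5/4) = -2
x₁ = (-6 - (-1)(-2)) / (-4) = 2

x = [2, -2]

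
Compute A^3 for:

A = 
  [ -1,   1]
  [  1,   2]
A² = A·A:
A²[1,1] = (-1)(-1) + (1)(1) = 2
A²[1,2] = (-1)(1) + (1)(2) = 1
A²[2,1] = (1)(-1) + (2)(1) = 1
A²[2,2] = (1)(1) + (2)(2) = 5
A² = 
  [  2,   1]
  [  1,   5]

A^3 = A^2·A:
A^3[1,1] = (2)(-1) + (1)(1) = -1
A^3[1,2] = (2)(1) + (1)(2) = 4
A^3[2,1] = (1)(-1) + (5)(1) = 4
A^3[2,2] = (1)(1) + (5)(2) = 11
A^3 = 
  [ -1,   4]
  [  4,  11]

Therefore
A^3 = 
  [ -1,   4]
  [  4,  11]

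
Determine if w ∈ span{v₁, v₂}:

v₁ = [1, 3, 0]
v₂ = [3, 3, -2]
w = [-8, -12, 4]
Yes

Form the augmented matrix and row-reduce:
[v₁|v₂|w] = 
  [  1,   3,  -8]
  [  3,   3, -12]
  [  0,  -2,   4]
R2 → R2 - (3)·R1
R3 → R3 - (1/3)·R2
REF = 
  [  1,   3,  -8]
  [  0,  -6,  12]
  [  0,   0,   0]

No row of the form [0 0 | nonzero], so the system is consistent. Back-substitution gives c₁ = -2, c₂ = -2: w = (-2)·v₁ + (-2)·v₂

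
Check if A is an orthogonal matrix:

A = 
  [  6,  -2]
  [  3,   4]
No

AᵀA = 
  [ 45,   0]
  [  0,  20]
≠ I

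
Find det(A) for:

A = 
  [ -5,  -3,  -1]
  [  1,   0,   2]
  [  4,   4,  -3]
3

Cofactor expansion along row 1:
det(A) = (-5)·((0)(-3) - (2)(4)) - (-3)·((1)(-3) - (2)(4)) + (-1)·((1)(4) - (0)(4))
  = (-5)(-8) - (-3)(-11) + (-1)(4)
  = 3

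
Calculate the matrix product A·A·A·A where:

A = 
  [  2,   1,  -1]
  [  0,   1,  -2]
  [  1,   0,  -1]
A² = A·A:
A²[1,1] = (2)(2) + (1)(0) + (-1)(1) = 3
A²[1,2] = (2)(1) + (1)(1) + (-1)(0) = 3
A²[1,3] = (2)(-1) + (1)(-2) + (-1)(-1) = -3
A²[2,1] = (0)(2) + (1)(0) + (-2)(1) = -2
A²[2,2] = (0)(1) + (1)(1) + (-2)(0) = 1
A²[2,3] = (0)(-1) + (1)(-2) + (-2)(-1) = 0
A²[3,1] = (1)(2) + (0)(0) + (-1)(1) = 1
A²[3,2] = (1)(1) + (0)(1) + (-1)(0) = 1
A²[3,3] = (1)(-1) + (0)(-2) + (-1)(-1) = 0
A² = 
  [  3,   3,  -3]
  [ -2,   1,   0]
  [  1,   1,   0]

A^3 = A^2·A:
A^3[1,1] = (3)(2) + (3)(0) + (-3)(1) = 3
A^3[1,2] = (3)(1) + (3)(1) + (-3)(0) = 6
A^3[1,3] = (3)(-1) + (3)(-2) + (-3)(-1) = -6
A^3[2,1] = (-2)(2) + (1)(0) + (0)(1) = -4
A^3[2,2] = (-2)(1) + (1)(1) + (0)(0) = -1
A^3[2,3] = (-2)(-1) + (1)(-2) + (0)(-1) = 0
A^3[3,1] = (1)(2) + (1)(0) + (0)(1) = 2
A^3[3,2] = (1)(1) + (1)(1) + (0)(0) = 2
A^3[3,3] = (1)(-1) + (1)(-2) + (0)(-1) = -3
A^3 = 
  [  3,   6,  -6]
  [ -4,  -1,   0]
  [  2,   2,  -3]

A^4 = A^3·A:
A^4[1,1] = (3)(2) + (6)(0) + (-6)(1) = 0
A^4[1,2] = (3)(1) + (6)(1) + (-6)(0) = 9
A^4[1,3] = (3)(-1) + (6)(-2) + (-6)(-1) = -9
A^4[2,1] = (-4)(2) + (-1)(0) + (0)(1) = -8
A^4[2,2] = (-4)(1) + (-1)(1) + (0)(0) = -5
A^4[2,3] = (-4)(-1) + (-1)(-2) + (0)(-1) = 6
A^4[3,1] = (2)(2) + (2)(0) + (-3)(1) = 1
A^4[3,2] = (2)(1) + (2)(1) + (-3)(0) = 4
A^4[3,3] = (2)(-1) + (2)(-2) + (-3)(-1) = -3
A^4 = 
  [  0,   9,  -9]
  [ -8,  -5,   6]
  [  1,   4,  -3]

Therefore
A^4 = 
  [  0,   9,  -9]
  [ -8,  -5,   6]
  [  1,   4,  -3]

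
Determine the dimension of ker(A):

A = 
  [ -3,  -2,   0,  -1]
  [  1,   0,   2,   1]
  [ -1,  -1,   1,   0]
nullity(A) = 2

Row reduce:
R2 → R2 + (1/3)·R1
R3 → R3 - (1/3)·R1
R3 → R3 - (1/2)·R2
REF = 
  [  -3,   -2,    0,   -1]
  [   0, -2/3,    2,  2/3]
  [   0,    0,    0,    0]
Pivot columns: 1, 2 → 2 pivots.
rank(A) = 2, so nullity(A) = 4 - 2 = 2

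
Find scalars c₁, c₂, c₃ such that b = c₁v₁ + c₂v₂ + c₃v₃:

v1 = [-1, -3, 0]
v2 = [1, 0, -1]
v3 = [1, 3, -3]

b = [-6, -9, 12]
c1 = 0, c2 = -3, c3 = -3

b = 0·v1 + -3·v2 + -3·v3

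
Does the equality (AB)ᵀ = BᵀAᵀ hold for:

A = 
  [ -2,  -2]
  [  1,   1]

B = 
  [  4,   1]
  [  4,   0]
Yes

(AB)ᵀ = 
  [-16,   8]
  [ -2,   1]

BᵀAᵀ = 
  [-16,   8]
  [ -2,   1]

Both sides are equal — this is the standard identity (AB)ᵀ = BᵀAᵀ, which holds for all A, B.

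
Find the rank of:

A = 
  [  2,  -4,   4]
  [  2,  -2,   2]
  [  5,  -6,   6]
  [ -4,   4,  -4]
rank(A) = 2

Row reduce:
R2 → R2 - (1)·R1
R3 → R3 - (5/2)·R1
R4 → R4 + (2)·R1
R3 → R3 - (2)·R2
R4 → R4 + (2)·R2
REF = 
  [  2,  -4,   4]
  [  0,   2,  -2]
  [  0,   0,   0]
  [  0,   0,   0]
Pivot columns: 1, 2 → 2 pivots.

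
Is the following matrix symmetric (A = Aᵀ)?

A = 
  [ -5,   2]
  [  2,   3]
Yes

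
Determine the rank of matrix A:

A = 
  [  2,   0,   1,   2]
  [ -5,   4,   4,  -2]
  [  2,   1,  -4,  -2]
rank(A) = 3

Row reduce:
R2 → R2 + (5/2)·R1
R3 → R3 - (1)·R1
R3 → R3 - (1/4)·R2
REF = 
  [    2,     0,     1,     2]
  [    0,     4,  13/2,     3]
  [    0,     0, -53/8, -19/4]
Pivot columns: 1, 2, 3 → 3 pivots.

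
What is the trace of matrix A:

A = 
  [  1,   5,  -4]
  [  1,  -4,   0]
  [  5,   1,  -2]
-5

tr(A) = 1 + -4 + -2 = -5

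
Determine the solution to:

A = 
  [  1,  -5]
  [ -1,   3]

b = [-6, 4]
x = [-1, 1]

Row reduce the augmented matrix [A|b]:
R2 → R2 + (1)·R1
REF = 
  [  1,  -5,  -6]
  [  0,  -2,  -2]

Back-substitution:
x₂ = (-2) / (-2) = 1
x₁ = (-6 - (-5)(1)) / 1 = -1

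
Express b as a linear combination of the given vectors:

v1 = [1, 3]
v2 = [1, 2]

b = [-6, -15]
c1 = -3, c2 = -3

b = -3·v1 + -3·v2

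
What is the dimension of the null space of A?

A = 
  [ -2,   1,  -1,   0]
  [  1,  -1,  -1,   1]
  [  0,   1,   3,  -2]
nullity(A) = 2

Row reduce:
R2 → R2 + (1/2)·R1
R3 → R3 + (2)·R2
REF = 
  [  -2,    1,   -1,    0]
  [   0, -1/2, -3/2,    1]
  [   0,    0,    0,    0]
Pivot columns: 1, 2 → 2 pivots.
rank(A) = 2, so nullity(A) = 4 - 2 = 2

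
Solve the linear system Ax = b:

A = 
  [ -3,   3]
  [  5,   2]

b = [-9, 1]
Row reduce the augmented matrix [A|b]:
R2 → R2 + (5/3)·R1
REF = 
  [ -3,   3,  -9]
  [  0,   7, -14]

Back-substitution:
x₂ = (-14) / 7 = -2
x₁ = (-9 - (3)(-2)) / (-3) = 1

x = [1, -2]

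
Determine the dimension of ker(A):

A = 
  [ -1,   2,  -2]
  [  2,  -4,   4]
nullity(A) = 2

Row reduce:
R2 → R2 + (2)·R1
REF = 
  [ -1,   2,  -2]
  [  0,   0,   0]
Pivot columns: 1 → 1 pivot.
rank(A) = 1, so nullity(A) = 3 - 1 = 2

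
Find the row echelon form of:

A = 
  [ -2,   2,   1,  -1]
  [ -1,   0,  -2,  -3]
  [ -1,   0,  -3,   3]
Row operations:
R2 → R2 - (1/2)·R1
R3 → R3 - (1/2)·R1
R3 → R3 - (1)·R2

Resulting echelon form:
REF = 
  [  -2,    2,    1,   -1]
  [   0,   -1, -5/2, -5/2]
  [   0,    0,   -1,    6]

Rank = 3 (number of non-zero pivot rows).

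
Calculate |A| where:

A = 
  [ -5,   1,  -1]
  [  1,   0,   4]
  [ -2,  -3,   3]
Cofactor expansion along row 1:
det(A) = (-5)·((0)(3) - (4)(-3)) - (1)·((1)(3) - (4)(-2)) + (-1)·((1)(-3) - (0)(-2))
  = (-5)(12) - (1)(11) + (-1)(-3)
  = -68

det(A) = -68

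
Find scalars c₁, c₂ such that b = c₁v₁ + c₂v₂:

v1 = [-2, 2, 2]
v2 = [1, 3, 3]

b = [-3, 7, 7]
c1 = 2, c2 = 1

b = 2·v1 + 1·v2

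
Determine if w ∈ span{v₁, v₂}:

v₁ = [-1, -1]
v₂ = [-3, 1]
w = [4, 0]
Yes

Form the augmented matrix and row-reduce:
[v₁|v₂|w] = 
  [ -1,  -3,   4]
  [ -1,   1,   0]
R2 → R2 - (1)·R1
REF = 
  [ -1,  -3,   4]
  [  0,   4,  -4]

No row of the form [0 0 | nonzero], so the system is consistent. Back-substitution gives c₁ = -1, c₂ = -1: w = (-1)·v₁ + (-1)·v₂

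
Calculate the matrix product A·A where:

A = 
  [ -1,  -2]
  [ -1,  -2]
A² = A·A:
A²[1,1] = (-1)(-1) + (-2)(-1) = 3
A²[1,2] = (-1)(-2) + (-2)(-2) = 6
A²[2,1] = (-1)(-1) + (-2)(-1) = 3
A²[2,2] = (-1)(-2) + (-2)(-2) = 6
A² = 
  [  3,   6]
  [  3,   6]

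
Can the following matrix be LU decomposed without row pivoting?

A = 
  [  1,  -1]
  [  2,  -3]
Yes.
A[1,1] = 1 ≠ 0, so Gaussian elimination proceeds without a row swap: multiplier ℓ₂₁ = (2)/(1) = 2, and U[2,2] = -3 - (2)(-1) = -1.
L = 
  [  1,   0]
  [  2,   1]
U = 
  [  1,  -1]
  [  0,  -1]
Check row 2 of LU: [(2)(1), (2)(-1) + (-1)] = [2, -3] = row 2 of A ✓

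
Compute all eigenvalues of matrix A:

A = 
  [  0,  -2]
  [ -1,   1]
λ = 2, -1

tr(A) = 1, det(A) = -2
Characteristic polynomial: λ² - tr(A)λ + det(A) = λ² - λ - 2
λ² - λ - 2 = (λ + 1)(λ - 2)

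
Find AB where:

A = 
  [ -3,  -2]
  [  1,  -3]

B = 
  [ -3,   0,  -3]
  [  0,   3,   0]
A is 2×2 and B is 2×3, so AB is 2×3. Each entry is (row of A)·(column of B):
AB[1,1] = (-3)(-3) + (-2)(0) = 9
AB[1,2] = (-3)(0) + (-2)(3) = -6
AB[1,3] = (-3)(-3) + (-2)(0) = 9
AB[2,1] = (1)(-3) + (-3)(0) = -3
AB[2,2] = (1)(0) + (-3)(3) = -9
AB[2,3] = (1)(-3) + (-3)(0) = -3

AB = 
  [  9,  -6,   9]
  [ -3,  -9,  -3]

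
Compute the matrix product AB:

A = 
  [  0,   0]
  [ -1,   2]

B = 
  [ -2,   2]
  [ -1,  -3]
AB = 
  [  0,   0]
  [  0,  -8]

A is 2×2 and B is 2×2, so AB is 2×2. Each entry is (row of A)·(column of B):
AB[1,1] = (0)(-2) + (0)(-1) = 0
AB[1,2] = (0)(2) + (0)(-3) = 0
AB[2,1] = (-1)(-2) + (2)(-1) = 0
AB[2,2] = (-1)(2) + (2)(-3) = -8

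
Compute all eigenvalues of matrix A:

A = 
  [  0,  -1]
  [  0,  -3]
λ = 0, -3

tr(A) = -3, det(A) = 0
Characteristic polynomial: λ² - tr(A)λ + det(A) = λ² + 3λ
λ² + 3λ = λ(λ + 3)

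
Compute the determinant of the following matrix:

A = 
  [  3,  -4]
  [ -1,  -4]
-16

For a 2×2 matrix, det = ad - bc = (3)(-4) - (-4)(-1) = -16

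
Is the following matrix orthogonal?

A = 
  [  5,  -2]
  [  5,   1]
No

AᵀA = 
  [ 50,  -5]
  [ -5,   5]
≠ I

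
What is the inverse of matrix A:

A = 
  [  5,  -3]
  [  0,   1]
det(A) = (5)(1) - (-3)(0) = 5
For a 2×2 matrix, A⁻¹ = (1/det(A)) · [[d, -b], [-c, a]]
    = (1/5) · [[1, 3], [0, 5]]

A⁻¹ = 
  [1/5, 3/5]
  [  0,   1]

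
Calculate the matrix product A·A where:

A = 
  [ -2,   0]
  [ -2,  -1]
A² = A·A:
A²[1,1] = (-2)(-2) + (0)(-2) = 4
A²[1,2] = (-2)(0) + (0)(-1) = 0
A²[2,1] = (-2)(-2) + (-1)(-2) = 6
A²[2,2] = (-2)(0) + (-1)(-1) = 1
A² = 
  [  4,   0]
  [  6,   1]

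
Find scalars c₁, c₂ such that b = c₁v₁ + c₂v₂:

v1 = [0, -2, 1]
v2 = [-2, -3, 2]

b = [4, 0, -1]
c1 = 3, c2 = -2

b = 3·v1 + -2·v2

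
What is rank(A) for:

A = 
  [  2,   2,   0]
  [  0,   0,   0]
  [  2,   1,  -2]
Row reduce:
R3 → R3 - (1)·R1
Swap R2 ↔ R3
REF = 
  [  2,   2,   0]
  [  0,  -1,  -2]
  [  0,   0,   0]
Pivot columns: 1, 2 → 2 pivots.

rank(A) = 2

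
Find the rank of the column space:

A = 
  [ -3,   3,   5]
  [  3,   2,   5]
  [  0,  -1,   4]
dim(Col(A)) = 3

Row reduce:
R2 → R2 + (1)·R1
R3 → R3 + (1/5)·R2
REF = 
  [ -3,   3,   5]
  [  0,   5,  10]
  [  0,   0,   6]
Pivot columns: 1, 2, 3 → 3 pivots.
dim(Col(A)) = number of pivot columns = 3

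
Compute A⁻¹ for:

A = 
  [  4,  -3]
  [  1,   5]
det(A) = (4)(5) - (-3)(1) = 23
For a 2×2 matrix, A⁻¹ = (1/det(A)) · [[d, -b], [-c, a]]
    = (1/23) · [[5, 3], [-1, 4]]

A⁻¹ = 
  [ 5/23,  3/23]
  [-1/23,  4/23]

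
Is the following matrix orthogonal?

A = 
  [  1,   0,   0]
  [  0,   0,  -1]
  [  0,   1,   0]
Yes

AᵀA = 
  [  1,   0,   0]
  [  0,   1,   0]
  [  0,   0,   1]
= I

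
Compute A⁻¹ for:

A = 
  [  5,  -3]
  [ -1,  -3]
det(A) = (5)(-3) - (-3)(-1) = -18
For a 2×2 matrix, A⁻¹ = (1/det(A)) · [[d, -b], [-c, a]]
    = (-1/18) · [[-3, 3], [1, 5]]

A⁻¹ = 
  [  1/6,  -1/6]
  [-1/18, -5/18]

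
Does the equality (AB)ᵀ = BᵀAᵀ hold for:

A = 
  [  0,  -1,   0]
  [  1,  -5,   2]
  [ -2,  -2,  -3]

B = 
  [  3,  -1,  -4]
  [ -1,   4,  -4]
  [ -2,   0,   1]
Yes

(AB)ᵀ = 
  [  1,   4,   2]
  [ -4, -21,  -6]
  [  4,  18,  13]

BᵀAᵀ = 
  [  1,   4,   2]
  [ -4, -21,  -6]
  [  4,  18,  13]

Both sides are equal — this is the standard identity (AB)ᵀ = BᵀAᵀ, which holds for all A, B.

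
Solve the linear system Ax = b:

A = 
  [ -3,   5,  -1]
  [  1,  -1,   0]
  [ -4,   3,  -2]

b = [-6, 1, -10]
Row reduce the augmented matrix [A|b]:
R2 → R2 + (1/3)·R1
R3 → R3 - (4/3)·R1
R3 → R3 + (11/2)·R2
REF = 
  [   -3,     5,    -1,    -6]
  [    0,   2/3,  -1/3,    -1]
  [    0,     0,  -5/2, -15/2]

Back-substitution:
x₃ = (-15/2) / (-5/2) = 3
x₂ = (-1 - (-1/3)(3)) / (2/3) = 0
x₁ = (-6 - (5)(0) - (-1)(3)) / (-3) = 1

x = [1, 0, 3]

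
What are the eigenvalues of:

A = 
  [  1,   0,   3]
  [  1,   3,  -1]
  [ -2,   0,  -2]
λ = 3, (-1 + i√15)/2, (-1 - i√15)/2  (≈ 3, -0.5 + 1.936i, -0.5 - 1.936i)

Characteristic polynomial: det(λI - A) = λ³ - 2λ² + λ - 12
Testing integer divisors of the constant term: p(3) = 0, so (λ - 3) is a factor:
p(λ) = (λ - 3)(λ² + λ + 4)
λ² + λ + 4 = 0  ⇒  λ = (-1 ± √((1)² - 4·(4)))/2 = (-1 ± √(-15))/2
  = (-1 + i√15)/2,  (-1 - i√15)/2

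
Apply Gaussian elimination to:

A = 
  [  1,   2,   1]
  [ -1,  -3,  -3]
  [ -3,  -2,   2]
Row operations:
R2 → R2 + (1)·R1
R3 → R3 + (3)·R1
R3 → R3 + (4)·R2

Resulting echelon form:
REF = 
  [  1,   2,   1]
  [  0,  -1,  -2]
  [  0,   0,  -3]

Rank = 3 (number of non-zero pivot rows).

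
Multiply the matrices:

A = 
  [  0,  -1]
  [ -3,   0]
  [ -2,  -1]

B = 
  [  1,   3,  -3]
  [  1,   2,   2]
A is 3×2 and B is 2×3, so AB is 3×3. Each entry is (row of A)·(column of B):
AB[1,1] = (0)(1) + (-1)(1) = -1
AB[1,2] = (0)(3) + (-1)(2) = -2
AB[1,3] = (0)(-3) + (-1)(2) = -2
AB[2,1] = (-3)(1) + (0)(1) = -3
AB[2,2] = (-3)(3) + (0)(2) = -9
AB[2,3] = (-3)(-3) + (0)(2) = 9
AB[3,1] = (-2)(1) + (-1)(1) = -3
AB[3,2] = (-2)(3) + (-1)(2) = -8
AB[3,3] = (-2)(-3) + (-1)(2) = 4

AB = 
  [ -1,  -2,  -2]
  [ -3,  -9,   9]
  [ -3,  -8,   4]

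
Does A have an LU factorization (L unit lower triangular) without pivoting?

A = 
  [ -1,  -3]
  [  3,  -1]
Yes.
A[1,1] = -1 ≠ 0, so Gaussian elimination proceeds without a row swap: multiplier ℓ₂₁ = (3)/(-1) = -3, and U[2,2] = -1 - (-3)(-3) = -10.
L = 
  [  1,   0]
  [ -3,   1]
U = 
  [ -1,  -3]
  [  0, -10]
Check row 2 of LU: [(-3)(-1), (-3)(-3) + (-10)] = [3, -1] = row 2 of A ✓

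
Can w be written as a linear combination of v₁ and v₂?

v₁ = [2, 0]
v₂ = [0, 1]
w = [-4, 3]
Yes

Form the augmented matrix and row-reduce:
[v₁|v₂|w] = 
  [  2,   0,  -4]
  [  0,   1,   3]
(already in echelon form — no row operations needed)

No row of the form [0 0 | nonzero], so the system is consistent. Back-substitution gives c₁ = -2, c₂ = 3: w = (-2)·v₁ + (3)·v₂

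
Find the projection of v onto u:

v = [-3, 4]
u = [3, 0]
proj_u(v) = [-3, 0]

v·u = (-3)(3) + (4)(0) = -9
u·u = (3)² + (0)² = 9
proj_u(v) = (v·u / u·u) × u = (-9/9) × u = (-1) × u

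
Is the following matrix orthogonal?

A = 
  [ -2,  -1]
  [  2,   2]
No

AᵀA = 
  [  8,   6]
  [  6,   5]
≠ I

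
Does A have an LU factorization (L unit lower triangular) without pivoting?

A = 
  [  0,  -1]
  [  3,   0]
No.
A[1,1] = 0 but A[2,1] = 3 ≠ 0. Any LU with L unit lower triangular has (LU)[1,1] = U[1,1] and (LU)[2,1] = L[2,1]·U[1,1]; matching A forces U[1,1] = 0, which then forces (LU)[2,1] = 0 ≠ 3. A row swap (pivoting) is required.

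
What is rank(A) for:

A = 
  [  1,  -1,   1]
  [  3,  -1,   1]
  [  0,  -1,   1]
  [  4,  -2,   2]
rank(A) = 2

Row reduce:
R2 → R2 - (3)·R1
R4 → R4 - (4)·R1
R3 → R3 + (1/2)·R2
R4 → R4 - (1)·R2
REF = 
  [  1,  -1,   1]
  [  0,   2,  -2]
  [  0,   0,   0]
  [  0,   0,   0]
Pivot columns: 1, 2 → 2 pivots.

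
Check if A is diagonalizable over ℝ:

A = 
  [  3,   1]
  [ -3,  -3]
Yes

tr(A) = 0, det(A) = -6
Characteristic polynomial: λ² - tr(A)λ + det(A) = λ² - 6
λ² - 6 = 0  ⇒  λ = (0 ± √((0)² - 4·(-6)))/2 = (0 ± √(24))/2
  = √6,  -√6
Eigenvalues: √6, -√6  (≈ 2.449, -2.449)
The two irrational eigenvalues are distinct (simple), so each has alg. mult. = geom. mult. = 1.
Sum of geometric multiplicities equals n, so A has n independent eigenvectors.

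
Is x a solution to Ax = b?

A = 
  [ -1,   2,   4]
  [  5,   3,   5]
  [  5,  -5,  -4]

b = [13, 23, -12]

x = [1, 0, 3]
No

Ax = [11, 20, -7] ≠ b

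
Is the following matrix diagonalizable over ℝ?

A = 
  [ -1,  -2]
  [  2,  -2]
No

tr(A) = -3, det(A) = 6
Characteristic polynomial: λ² - tr(A)λ + det(A) = λ² + 3λ + 6
λ² + 3λ + 6 = 0  ⇒  λ = (-3 ± √((3)² - 4·(6)))/2 = (-3 ± √(-15))/2
  = (-3 + i√15)/2,  (-3 - i√15)/2
Eigenvalues: (-3 + i√15)/2, (-3 - i√15)/2  (≈ -1.5 + 1.936i, -1.5 - 1.936i)
Has complex eigenvalues (not diagonalizable over ℝ).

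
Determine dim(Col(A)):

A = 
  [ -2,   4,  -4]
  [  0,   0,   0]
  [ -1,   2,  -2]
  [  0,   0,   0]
Row reduce:
R3 → R3 - (1/2)·R1
REF = 
  [ -2,   4,  -4]
  [  0,   0,   0]
  [  0,   0,   0]
  [  0,   0,   0]
Pivot columns: 1 → 1 pivot.
dim(Col(A)) = number of pivot columns = 1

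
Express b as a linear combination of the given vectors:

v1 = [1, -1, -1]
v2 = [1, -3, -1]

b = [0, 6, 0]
c1 = 3, c2 = -3

b = 3·v1 + -3·v2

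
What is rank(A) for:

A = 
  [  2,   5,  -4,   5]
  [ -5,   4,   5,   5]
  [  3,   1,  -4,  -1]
rank(A) = 3

Row reduce:
R2 → R2 + (5/2)·R1
R3 → R3 - (3/2)·R1
R3 → R3 + (13/33)·R2
REF = 
  [     2,      5,     -4,      5]
  [     0,   33/2,     -5,   35/2]
  [     0,      0,   1/33, -53/33]
Pivot columns: 1, 2, 3 → 3 pivots.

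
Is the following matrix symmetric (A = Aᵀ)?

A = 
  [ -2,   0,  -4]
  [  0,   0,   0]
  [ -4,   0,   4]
Yes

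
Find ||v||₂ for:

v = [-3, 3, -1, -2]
4.796

||v||₂ = √((-3)² + (3)² + (-1)² + (-2)²) = √23 = 4.796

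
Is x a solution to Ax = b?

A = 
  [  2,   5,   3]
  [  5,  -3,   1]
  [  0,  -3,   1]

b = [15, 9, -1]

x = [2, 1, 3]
No

Ax = [18, 10, 0] ≠ b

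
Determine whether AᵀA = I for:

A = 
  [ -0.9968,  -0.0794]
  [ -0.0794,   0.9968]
Yes

AᵀA = 
  [  0.9999,   0]
  [  0,   0.9999]
≈ I (equal to I up to the 4-dp rounding of the entries)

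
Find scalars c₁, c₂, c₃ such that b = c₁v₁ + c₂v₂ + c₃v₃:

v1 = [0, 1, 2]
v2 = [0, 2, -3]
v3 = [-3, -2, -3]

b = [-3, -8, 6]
c1 = 0, c2 = -3, c3 = 1

b = 0·v1 + -3·v2 + 1·v3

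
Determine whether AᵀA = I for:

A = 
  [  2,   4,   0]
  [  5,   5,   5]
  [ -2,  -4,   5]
No

AᵀA = 
  [ 33,  41,  15]
  [ 41,  57,   5]
  [ 15,   5,  50]
≠ I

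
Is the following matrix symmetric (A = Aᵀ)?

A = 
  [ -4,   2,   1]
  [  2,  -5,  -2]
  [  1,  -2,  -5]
Yes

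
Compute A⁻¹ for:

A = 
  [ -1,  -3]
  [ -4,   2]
det(A) = (-1)(2) - (-3)(-4) = -14
For a 2×2 matrix, A⁻¹ = (1/det(A)) · [[d, -b], [-c, a]]
    = (-1/14) · [[2, 3], [4, -1]]

A⁻¹ = 
  [ -1/7, -3/14]
  [ -2/7,  1/14]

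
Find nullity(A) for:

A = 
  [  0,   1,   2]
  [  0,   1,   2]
nullity(A) = 2

Row reduce:
R2 → R2 - (1)·R1
REF = 
  [  0,   1,   2]
  [  0,   0,   0]
Pivot columns: 2 → 1 pivot.
rank(A) = 1, so nullity(A) = 3 - 1 = 2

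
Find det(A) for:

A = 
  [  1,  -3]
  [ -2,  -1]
For a 2×2 matrix, det = ad - bc = (1)(-1) - (-3)(-2) = -7

det(A) = -7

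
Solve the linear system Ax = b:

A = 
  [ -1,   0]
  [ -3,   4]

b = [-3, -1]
x = [3, 2]

Row reduce the augmented matrix [A|b]:
R2 → R2 - (3)·R1
REF = 
  [ -1,   0,  -3]
  [  0,   4,   8]

Back-substitution:
x₂ = 8 / 4 = 2
x₁ = (-3 - (0)(2)) / (-1) = 3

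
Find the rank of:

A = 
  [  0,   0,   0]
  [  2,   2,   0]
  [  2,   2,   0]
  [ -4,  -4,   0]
Row reduce:
Swap R1 ↔ R2
R3 → R3 - (1)·R1
R4 → R4 + (2)·R1
REF = 
  [  2,   2,   0]
  [  0,   0,   0]
  [  0,   0,   0]
  [  0,   0,   0]
Pivot columns: 1 → 1 pivot.

rank(A) = 1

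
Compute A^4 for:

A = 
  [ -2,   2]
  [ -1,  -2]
A^4 = 
  [-28, -32]
  [ 16, -28]

A² = A·A:
A²[1,1] = (-2)(-2) + (2)(-1) = 2
A²[1,2] = (-2)(2) + (2)(-2) = -8
A²[2,1] = (-1)(-2) + (-2)(-1) = 4
A²[2,2] = (-1)(2) + (-2)(-2) = 2
A² = 
  [  2,  -8]
  [  4,   2]

A^3 = A^2·A:
A^3[1,1] = (2)(-2) + (-8)(-1) = 4
A^3[1,2] = (2)(2) + (-8)(-2) = 20
A^3[2,1] = (4)(-2) + (2)(-1) = -10
A^3[2,2] = (4)(2) + (2)(-2) = 4
A^3 = 
  [  4,  20]
  [-10,   4]

A^4 = A^3·A:
A^4[1,1] = (4)(-2) + (20)(-1) = -28
A^4[1,2] = (4)(2) + (20)(-2) = -32
A^4[2,1] = (-10)(-2) + (4)(-1) = 16
A^4[2,2] = (-10)(2) + (4)(-2) = -28
A^4 = 
  [-28, -32]
  [ 16, -28]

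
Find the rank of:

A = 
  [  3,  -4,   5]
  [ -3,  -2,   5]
rank(A) = 2

Row reduce:
R2 → R2 + (1)·R1
REF = 
  [  3,  -4,   5]
  [  0,  -6,  10]
Pivot columns: 1, 2 → 2 pivots.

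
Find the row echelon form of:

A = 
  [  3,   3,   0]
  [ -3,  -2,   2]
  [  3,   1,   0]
Row operations:
R2 → R2 + (1)·R1
R3 → R3 - (1)·R1
R3 → R3 + (2)·R2

Resulting echelon form:
REF = 
  [  3,   3,   0]
  [  0,   1,   2]
  [  0,   0,   4]

Rank = 3 (number of non-zero pivot rows).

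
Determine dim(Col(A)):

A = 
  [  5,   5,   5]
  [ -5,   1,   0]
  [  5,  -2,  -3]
Row reduce:
R2 → R2 + (1)·R1
R3 → R3 - (1)·R1
R3 → R3 + (7/6)·R2
REF = 
  [    5,     5,     5]
  [    0,     6,     5]
  [    0,     0, -13/6]
Pivot columns: 1, 2, 3 → 3 pivots.
dim(Col(A)) = number of pivot columns = 3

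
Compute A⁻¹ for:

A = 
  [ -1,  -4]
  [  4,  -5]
det(A) = (-1)(-5) - (-4)(4) = 21
For a 2×2 matrix, A⁻¹ = (1/det(A)) · [[d, -b], [-c, a]]
    = (1/21) · [[-5, 4], [-4, -1]]

A⁻¹ = 
  [-5/21,  4/21]
  [-4/21, -1/21]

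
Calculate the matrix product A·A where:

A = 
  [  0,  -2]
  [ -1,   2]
A² = A·A:
A²[1,1] = (0)(0) + (-2)(-1) = 2
A²[1,2] = (0)(-2) + (-2)(2) = -4
A²[2,1] = (-1)(0) + (2)(-1) = -2
A²[2,2] = (-1)(-2) + (2)(2) = 6
A² = 
  [  2,  -4]
  [ -2,   6]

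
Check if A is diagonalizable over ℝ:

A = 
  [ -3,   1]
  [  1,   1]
Yes

tr(A) = -2, det(A) = -4
Characteristic polynomial: λ² - tr(A)λ + det(A) = λ² + 2λ - 4
λ² + 2λ - 4 = 0  ⇒  λ = (-2 ± √((2)² - 4·(-4)))/2 = (-2 ± √(20))/2
  = -1 + √5,  -1 - √5
Eigenvalues: -1 + √5, -1 - √5  (≈ 1.236, -3.236)
The two irrational eigenvalues are distinct (simple), so each has alg. mult. = geom. mult. = 1.
Sum of geometric multiplicities equals n, so A has n independent eigenvectors.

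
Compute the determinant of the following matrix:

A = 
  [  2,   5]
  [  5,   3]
For a 2×2 matrix, det = ad - bc = (2)(3) - (5)(5) = -19

det(A) = -19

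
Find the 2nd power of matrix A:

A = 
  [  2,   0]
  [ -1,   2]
A² = A·A:
A²[1,1] = (2)(2) + (0)(-1) = 4
A²[1,2] = (2)(0) + (0)(2) = 0
A²[2,1] = (-1)(2) + (2)(-1) = -4
A²[2,2] = (-1)(0) + (2)(2) = 4
A² = 
  [  4,   0]
  [ -4,   4]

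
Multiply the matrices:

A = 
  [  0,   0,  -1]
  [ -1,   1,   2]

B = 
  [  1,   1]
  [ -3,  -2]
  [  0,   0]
AB = 
  [  0,   0]
  [ -4,  -3]

A is 2×3 and B is 3×2, so AB is 2×2. Each entry is (row of A)·(column of B):
AB[1,1] = (0)(1) + (0)(-3) + (-1)(0) = 0
AB[1,2] = (0)(1) + (0)(-2) + (-1)(0) = 0
AB[2,1] = (-1)(1) + (1)(-3) + (2)(0) = -4
AB[2,2] = (-1)(1) + (1)(-2) + (2)(0) = -3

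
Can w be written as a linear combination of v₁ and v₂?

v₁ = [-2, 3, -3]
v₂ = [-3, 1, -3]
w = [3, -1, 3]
Yes

Form the augmented matrix and row-reduce:
[v₁|v₂|w] = 
  [ -2,  -3,   3]
  [  3,   1,  -1]
  [ -3,  -3,   3]
R2 → R2 + (3/2)·R1
R3 → R3 - (3/2)·R1
R3 → R3 + (3/7)·R2
REF = 
  [  -2,   -3,    3]
  [   0, -7/2,  7/2]
  [   0,    0,    0]

No row of the form [0 0 | nonzero], so the system is consistent. Back-substitution gives c₁ = 0, c₂ = -1: w = (0)·v₁ + (-1)·v₂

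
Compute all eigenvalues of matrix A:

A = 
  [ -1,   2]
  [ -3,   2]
λ = (1 + i√15)/2, (1 - i√15)/2  (≈ 0.5 + 1.936i, 0.5 - 1.936i)

tr(A) = 1, det(A) = 4
Characteristic polynomial: λ² - tr(A)λ + det(A) = λ² - λ + 4
λ² - λ + 4 = 0  ⇒  λ = (1 ± √((-1)² - 4·(4)))/2 = (1 ± √(-15))/2
  = (1 + i√15)/2,  (1 - i√15)/2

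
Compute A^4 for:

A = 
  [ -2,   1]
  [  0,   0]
A² = A·A:
A²[1,1] = (-2)(-2) + (1)(0) = 4
A²[1,2] = (-2)(1) + (1)(0) = -2
A²[2,1] = (0)(-2) + (0)(0) = 0
A²[2,2] = (0)(1) + (0)(0) = 0
A² = 
  [  4,  -2]
  [  0,   0]

A^3 = A^2·A:
A^3[1,1] = (4)(-2) + (-2)(0) = -8
A^3[1,2] = (4)(1) + (-2)(0) = 4
A^3[2,1] = (0)(-2) + (0)(0) = 0
A^3[2,2] = (0)(1) + (0)(0) = 0
A^3 = 
  [ -8,   4]
  [  0,   0]

A^4 = A^3·A:
A^4[1,1] = (-8)(-2) + (4)(0) = 16
A^4[1,2] = (-8)(1) + (4)(0) = -8
A^4[2,1] = (0)(-2) + (0)(0) = 0
A^4[2,2] = (0)(1) + (0)(0) = 0
A^4 = 
  [ 16,  -8]
  [  0,   0]

Therefore
A^4 = 
  [ 16,  -8]
  [  0,   0]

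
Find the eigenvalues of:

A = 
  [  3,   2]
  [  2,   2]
tr(A) = 5, det(A) = 2
Characteristic polynomial: λ² - tr(A)λ + det(A) = λ² - 5λ + 2
λ² - 5λ + 2 = 0  ⇒  λ = (5 ± √((-5)² - 4·(2)))/2 = (5 ± √(17))/2
  = (5 + √17)/2,  (5 - √17)/2

λ = (5 + √17)/2, (5 - √17)/2  (≈ 4.562, 0.4384)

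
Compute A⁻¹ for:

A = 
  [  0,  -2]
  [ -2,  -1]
det(A) = (0)(-1) - (-2)(-2) = -4
For a 2×2 matrix, A⁻¹ = (1/det(A)) · [[d, -b], [-c, a]]
    = (-1/4) · [[-1, 2], [2, 0]]

A⁻¹ = 
  [ 1/4, -1/2]
  [-1/2,    0]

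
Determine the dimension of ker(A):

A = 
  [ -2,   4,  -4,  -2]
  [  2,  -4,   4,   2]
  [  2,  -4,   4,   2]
nullity(A) = 3

Row reduce:
R2 → R2 + (1)·R1
R3 → R3 + (1)·R1
REF = 
  [ -2,   4,  -4,  -2]
  [  0,   0,   0,   0]
  [  0,   0,   0,   0]
Pivot columns: 1 → 1 pivot.
rank(A) = 1, so nullity(A) = 4 - 1 = 3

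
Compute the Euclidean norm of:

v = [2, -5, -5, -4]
8.367

||v||₂ = √((2)² + (-5)² + (-5)² + (-4)²) = √70 = 8.367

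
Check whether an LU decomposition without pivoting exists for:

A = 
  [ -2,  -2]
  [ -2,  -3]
Yes.
A[1,1] = -2 ≠ 0, so Gaussian elimination proceeds without a row swap: multiplier ℓ₂₁ = (-2)/(-2) = 1, and U[2,2] = -3 - (1)(-2) = -1.
L = 
  [  1,   0]
  [  1,   1]
U = 
  [ -2,  -2]
  [  0,  -1]
Check row 2 of LU: [(1)(-2), (1)(-2) + (-1)] = [-2, -3] = row 2 of A ✓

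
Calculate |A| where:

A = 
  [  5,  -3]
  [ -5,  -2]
For a 2×2 matrix, det = ad - bc = (5)(-2) - (-3)(-5) = -25

det(A) = -25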